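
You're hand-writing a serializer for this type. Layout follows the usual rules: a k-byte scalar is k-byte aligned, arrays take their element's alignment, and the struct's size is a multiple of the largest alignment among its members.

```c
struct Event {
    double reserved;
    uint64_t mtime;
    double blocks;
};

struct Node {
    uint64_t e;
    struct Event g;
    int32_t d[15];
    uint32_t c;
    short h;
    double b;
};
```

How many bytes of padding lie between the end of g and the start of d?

0

Event: 0..8  reserved  (8B, 8-aligned); 8..16  mtime  (8B, 8-aligned); 16..24  blocks  (8B, 8-aligned); sizeof = 24, alignof = 8
0..8  e  (8B, 8-aligned)
8..32  g  (24B, 8-aligned)
32..92  d  (60B, 4-aligned)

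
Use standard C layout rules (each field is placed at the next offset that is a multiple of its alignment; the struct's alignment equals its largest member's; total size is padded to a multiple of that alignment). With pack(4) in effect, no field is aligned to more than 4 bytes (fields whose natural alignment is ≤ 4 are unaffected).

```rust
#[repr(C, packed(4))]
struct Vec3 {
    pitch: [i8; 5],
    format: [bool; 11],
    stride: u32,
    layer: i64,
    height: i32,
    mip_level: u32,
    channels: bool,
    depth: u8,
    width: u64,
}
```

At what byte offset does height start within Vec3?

28

0..5  pitch  (5B, 1-aligned)
5..16  format  (11B, 1-aligned)
16..20  stride  (4B, 4-aligned)
20..28  layer  (8B, 4-aligned)
28..32  height  (4B, 4-aligned)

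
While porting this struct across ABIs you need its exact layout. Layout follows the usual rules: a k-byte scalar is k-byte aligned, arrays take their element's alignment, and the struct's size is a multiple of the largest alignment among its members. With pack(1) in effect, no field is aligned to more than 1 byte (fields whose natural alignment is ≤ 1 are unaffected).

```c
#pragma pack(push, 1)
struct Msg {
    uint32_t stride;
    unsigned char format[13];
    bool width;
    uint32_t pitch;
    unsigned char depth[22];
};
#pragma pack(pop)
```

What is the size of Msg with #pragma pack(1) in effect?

44

0..4  stride  (4B, 1-aligned)
4..17  format  (13B, 1-aligned)
17..18  width  (1B, 1-aligned)
18..22  pitch  (4B, 1-aligned)
22..44  depth  (22B, 1-aligned)
sizeof = 44, alignof = 1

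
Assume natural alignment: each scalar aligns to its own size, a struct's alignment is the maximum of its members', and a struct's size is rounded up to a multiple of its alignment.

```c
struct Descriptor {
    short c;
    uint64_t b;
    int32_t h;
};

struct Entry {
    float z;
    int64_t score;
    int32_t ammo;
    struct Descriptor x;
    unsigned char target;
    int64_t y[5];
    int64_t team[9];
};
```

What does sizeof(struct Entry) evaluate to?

Descriptor: c at 0 (size 2, align 2) → ends 2; pad 6 to align 8 for b; b at 8 (size 8, align 8) → ends 16; h at 16 (size 4, align 4) → ends 20; tail pad 4 to reach multiple of 8; total 24 bytes, alignment 8
z at 0 (size 4, align 4) → ends 4
pad 4 to align 8 for score
score at 8 (size 8, align 8) → ends 16
ammo at 16 (size 4, align 4) → ends 20
pad 4 to align 8 for x
x at 24 (size 24, align 8) → ends 48
target at 48 (size 1, align 1) → ends 49
pad 7 to align 8 for y
y at 56 (size 40, align 8) → ends 96
team at 96 (size 72, align 8) → ends 168
total 168 bytes, alignment 8

168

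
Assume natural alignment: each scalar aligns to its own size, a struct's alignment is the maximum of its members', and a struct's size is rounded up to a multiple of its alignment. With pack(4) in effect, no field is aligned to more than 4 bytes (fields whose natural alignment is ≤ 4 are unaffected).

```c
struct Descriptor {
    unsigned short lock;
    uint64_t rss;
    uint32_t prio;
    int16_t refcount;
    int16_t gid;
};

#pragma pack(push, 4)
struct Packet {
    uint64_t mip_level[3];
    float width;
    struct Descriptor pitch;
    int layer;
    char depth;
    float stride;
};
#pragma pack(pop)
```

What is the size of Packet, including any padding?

64 bytes

Descriptor: @0: lock [2B, align 2] → 2; +6 pad (align 8); @8: rss [8B, align 8] → 16; @16: prio [4B, align 4] → 20; @20: refcount [2B, align 2] → 22; @22: gid [2B, align 2] → 24; size 24, align 8
@0: mip_level [24B, align 4] → 24
@24: width [4B, align 4] → 28
@28: pitch [24B, align 4] → 52
@52: layer [4B, align 4] → 56
@56: depth [1B, align 1] → 57
+3 pad (align 4)
@60: stride [4B, align 4] → 64
size 64, align 4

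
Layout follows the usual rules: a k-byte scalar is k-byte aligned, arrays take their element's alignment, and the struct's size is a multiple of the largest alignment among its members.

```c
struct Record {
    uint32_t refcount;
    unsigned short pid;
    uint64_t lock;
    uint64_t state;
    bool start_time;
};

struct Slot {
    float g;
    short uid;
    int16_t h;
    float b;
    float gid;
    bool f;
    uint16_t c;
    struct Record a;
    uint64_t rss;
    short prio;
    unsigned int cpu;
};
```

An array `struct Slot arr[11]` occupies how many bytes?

Record: @0: refcount [4B, align 4] → 4; @4: pid [2B, align 2] → 6; +2 pad (align 8); @8: lock [8B, align 8] → 16; @16: state [8B, align 8] → 24; @24: start_time [1B, align 1] → 25; +7 tail pad (align 8); size 32, align 8
@0: g [4B, align 4] → 4
@4: uid [2B, align 2] → 6
@6: h [2B, align 2] → 8
@8: b [4B, align 4] → 12
@12: gid [4B, align 4] → 16
@16: f [1B, align 1] → 17
+1 pad (align 2)
@18: c [2B, align 2] → 20
+4 pad (align 8)
@24: a [32B, align 8] → 56
@56: rss [8B, align 8] → 64
@64: prio [2B, align 2] → 66
+2 pad (align 4)
@68: cpu [4B, align 4] → 72
size 72, align 8
array of 11: 11 × 72 = 792

792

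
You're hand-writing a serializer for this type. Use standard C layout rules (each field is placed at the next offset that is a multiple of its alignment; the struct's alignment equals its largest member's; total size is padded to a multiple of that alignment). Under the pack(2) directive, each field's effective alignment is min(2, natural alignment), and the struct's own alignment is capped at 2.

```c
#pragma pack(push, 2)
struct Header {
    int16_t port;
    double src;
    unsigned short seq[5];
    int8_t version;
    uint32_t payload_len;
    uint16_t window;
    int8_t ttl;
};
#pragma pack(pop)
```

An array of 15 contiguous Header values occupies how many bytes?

@0: port [2B, align 2] → 2
@2: src [8B, align 2] → 10
@10: seq [10B, align 2] → 20
@20: version [1B, align 1] → 21
+1 pad (align 2)
@22: payload_len [4B, align 2] → 26
@26: window [2B, align 2] → 28
@28: ttl [1B, align 1] → 29
+1 tail pad (align 2)
size 30, align 2
array of 15: 15 × 30 = 450

450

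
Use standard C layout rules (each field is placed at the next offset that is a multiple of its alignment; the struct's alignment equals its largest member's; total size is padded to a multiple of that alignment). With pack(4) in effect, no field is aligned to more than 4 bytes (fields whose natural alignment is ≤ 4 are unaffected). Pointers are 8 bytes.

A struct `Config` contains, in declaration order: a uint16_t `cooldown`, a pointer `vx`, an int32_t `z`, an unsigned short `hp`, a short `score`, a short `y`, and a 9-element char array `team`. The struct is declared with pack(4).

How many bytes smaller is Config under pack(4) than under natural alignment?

natural layout:
  cooldown at 0 (size 2, align 2) → ends 2
  pad 6 to align 8 for vx
  vx at 8 (size 8, align 8) → ends 16
  z at 16 (size 4, align 4) → ends 20
  hp at 20 (size 2, align 2) → ends 22
  score at 22 (size 2, align 2) → ends 24
  y at 24 (size 2, align 2) → ends 26
  team at 26 (size 9, align 1) → ends 35
  tail pad 5 to reach multiple of 8
  total 40 bytes, alignment 8
packed(4) layout:
  cooldown at 0 (size 2, align 2) → ends 2
  pad 2 to align 4 for vx
  vx at 4 (size 8, align 4) → ends 12
  z at 12 (size 4, align 4) → ends 16
  hp at 16 (size 2, align 2) → ends 18
  score at 18 (size 2, align 2) → ends 20
  y at 20 (size 2, align 2) → ends 22
  team at 22 (size 9, align 1) → ends 31
  tail pad 1 to reach multiple of 4
  total 32 bytes, alignment 4
40 − 32 = 8

8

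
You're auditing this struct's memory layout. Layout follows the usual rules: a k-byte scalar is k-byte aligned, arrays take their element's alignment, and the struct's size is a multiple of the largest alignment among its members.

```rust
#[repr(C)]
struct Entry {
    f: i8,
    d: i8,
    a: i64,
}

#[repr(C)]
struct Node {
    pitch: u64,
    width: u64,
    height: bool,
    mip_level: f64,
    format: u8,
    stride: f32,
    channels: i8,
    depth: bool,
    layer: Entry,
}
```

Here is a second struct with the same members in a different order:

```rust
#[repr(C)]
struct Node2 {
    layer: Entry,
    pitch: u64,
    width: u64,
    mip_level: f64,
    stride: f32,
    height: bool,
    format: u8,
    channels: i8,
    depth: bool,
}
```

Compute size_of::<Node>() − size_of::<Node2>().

16

Entry: f at 0 (size 1, align 1) → ends 1; d at 1 (size 1, align 1) → ends 2; pad 6 to align 8 for a; a at 8 (size 8, align 8) → ends 16; total 16 bytes, alignment 8
pitch at 0 (size 8, align 8) → ends 8
width at 8 (size 8, align 8) → ends 16
height at 16 (size 1, align 1) → ends 17
pad 7 to align 8 for mip_level
mip_level at 24 (size 8, align 8) → ends 32
format at 32 (size 1, align 1) → ends 33
pad 3 to align 4 for stride
stride at 36 (size 4, align 4) → ends 40
channels at 40 (size 1, align 1) → ends 41
depth at 41 (size 1, align 1) → ends 42
pad 6 to align 8 for layer
layer at 48 (size 16, align 8) → ends 64
total 64 bytes, alignment 8
— Node2 —
layer at 0 (size 16, align 8) → ends 16
pitch at 16 (size 8, align 8) → ends 24
width at 24 (size 8, align 8) → ends 32
mip_level at 32 (size 8, align 8) → ends 40
stride at 40 (size 4, align 4) → ends 44
height at 44 (size 1, align 1) → ends 45
format at 45 (size 1, align 1) → ends 46
channels at 46 (size 1, align 1) → ends 47
depth at 47 (size 1, align 1) → ends 48
total 48 bytes, alignment 8
64 − 48 = 16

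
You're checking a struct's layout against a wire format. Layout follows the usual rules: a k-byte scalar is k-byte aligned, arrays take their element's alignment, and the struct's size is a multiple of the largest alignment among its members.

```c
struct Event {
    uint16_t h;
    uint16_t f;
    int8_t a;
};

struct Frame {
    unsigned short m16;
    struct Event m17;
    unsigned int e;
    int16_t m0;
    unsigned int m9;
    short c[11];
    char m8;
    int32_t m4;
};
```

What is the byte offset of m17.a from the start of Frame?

Event: h at 0 (size 2, align 2) → ends 2; f at 2 (size 2, align 2) → ends 4; a at 4 (size 1, align 1) → ends 5; tail pad 1 to reach multiple of 2; total 6 bytes, alignment 2
m16 at 0 (size 2, align 2) → ends 2
m17 at 2 (size 6, align 2) → ends 8
within Event: a at 4
2 + 4 = 6

6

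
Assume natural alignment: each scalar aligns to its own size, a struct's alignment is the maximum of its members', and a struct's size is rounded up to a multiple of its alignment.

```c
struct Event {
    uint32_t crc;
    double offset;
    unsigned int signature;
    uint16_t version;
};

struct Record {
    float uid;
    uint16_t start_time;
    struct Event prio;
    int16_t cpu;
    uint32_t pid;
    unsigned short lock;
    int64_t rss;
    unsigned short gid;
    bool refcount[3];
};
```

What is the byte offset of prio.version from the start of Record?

Event: crc at 0 (size 4, align 4) → ends 4; pad 4 to align 8 for offset; offset at 8 (size 8, align 8) → ends 16; signature at 16 (size 4, align 4) → ends 20; version at 20 (size 2, align 2) → ends 22; tail pad 2 to reach multiple of 8; total 24 bytes, alignment 8
uid at 0 (size 4, align 4) → ends 4
start_time at 4 (size 2, align 2) → ends 6
pad 2 to align 8 for prio
prio at 8 (size 24, align 8) → ends 32
within Event: version at 20
8 + 20 = 28

28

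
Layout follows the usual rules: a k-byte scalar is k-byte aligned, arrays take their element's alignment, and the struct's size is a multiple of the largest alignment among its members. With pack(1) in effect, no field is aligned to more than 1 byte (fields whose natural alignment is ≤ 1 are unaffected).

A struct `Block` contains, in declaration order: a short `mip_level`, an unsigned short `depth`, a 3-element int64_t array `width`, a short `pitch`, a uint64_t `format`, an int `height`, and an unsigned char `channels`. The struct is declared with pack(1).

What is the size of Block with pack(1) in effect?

43

0..2  mip_level  (2B, 1-aligned)
2..4  depth  (2B, 1-aligned)
4..28  width  (24B, 1-aligned)
28..30  pitch  (2B, 1-aligned)
30..38  format  (8B, 1-aligned)
38..42  height  (4B, 1-aligned)
42..43  channels  (1B, 1-aligned)
sizeof = 43, alignof = 1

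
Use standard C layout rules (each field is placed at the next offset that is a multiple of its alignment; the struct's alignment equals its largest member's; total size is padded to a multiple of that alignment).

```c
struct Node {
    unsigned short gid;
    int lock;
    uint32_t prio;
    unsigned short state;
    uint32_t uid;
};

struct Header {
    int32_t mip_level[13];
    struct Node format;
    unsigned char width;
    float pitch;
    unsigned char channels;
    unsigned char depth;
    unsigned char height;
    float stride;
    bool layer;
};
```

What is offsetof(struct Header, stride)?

Node: gid at 0 (size 2, align 2) → ends 2; pad 2 to align 4 for lock; lock at 4 (size 4, align 4) → ends 8; prio at 8 (size 4, align 4) → ends 12; state at 12 (size 2, align 2) → ends 14; pad 2 to align 4 for uid; uid at 16 (size 4, align 4) → ends 20; total 20 bytes, alignment 4
mip_level at 0 (size 52, align 4) → ends 52
format at 52 (size 20, align 4) → ends 72
width at 72 (size 1, align 1) → ends 73
pad 3 to align 4 for pitch
pitch at 76 (size 4, align 4) → ends 80
channels at 80 (size 1, align 1) → ends 81
depth at 81 (size 1, align 1) → ends 82
height at 82 (size 1, align 1) → ends 83
pad 1 to align 4 for stride
stride at 84 (size 4, align 4) → ends 88

84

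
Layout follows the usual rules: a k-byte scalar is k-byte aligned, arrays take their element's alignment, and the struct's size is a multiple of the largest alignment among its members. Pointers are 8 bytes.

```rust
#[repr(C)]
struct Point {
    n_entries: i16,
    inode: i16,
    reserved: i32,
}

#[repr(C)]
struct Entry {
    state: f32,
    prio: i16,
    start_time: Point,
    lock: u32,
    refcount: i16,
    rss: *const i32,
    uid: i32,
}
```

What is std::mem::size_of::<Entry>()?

40 bytes

Point: n_entries at 0 (size 2, align 2) → ends 2; inode at 2 (size 2, align 2) → ends 4; reserved at 4 (size 4, align 4) → ends 8; total 8 bytes, alignment 4
state at 0 (size 4, align 4) → ends 4
prio at 4 (size 2, align 2) → ends 6
pad 2 to align 4 for start_time
start_time at 8 (size 8, align 4) → ends 16
lock at 16 (size 4, align 4) → ends 20
refcount at 20 (size 2, align 2) → ends 22
pad 2 to align 8 for rss
rss at 24 (size 8, align 8) → ends 32
uid at 32 (size 4, align 4) → ends 36
tail pad 4 to reach multiple of 8
total 40 bytes, alignment 8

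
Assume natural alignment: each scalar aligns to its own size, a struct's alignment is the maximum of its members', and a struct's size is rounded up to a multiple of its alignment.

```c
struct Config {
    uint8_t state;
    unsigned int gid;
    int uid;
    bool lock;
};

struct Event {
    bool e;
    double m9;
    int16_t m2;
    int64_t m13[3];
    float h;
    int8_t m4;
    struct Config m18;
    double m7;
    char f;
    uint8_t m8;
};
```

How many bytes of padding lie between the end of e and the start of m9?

Config: 0..1  state  (1B, 1-aligned); 1..4  -- padding (3B); 4..8  gid  (4B, 4-aligned); 8..12  uid  (4B, 4-aligned); 12..13  lock  (1B, 1-aligned); 13..16  -- tail padding (3B); sizeof = 16, alignof = 4
0..1  e  (1B, 1-aligned)
1..8  -- padding (7B)
8..16  m9  (8B, 8-aligned)

7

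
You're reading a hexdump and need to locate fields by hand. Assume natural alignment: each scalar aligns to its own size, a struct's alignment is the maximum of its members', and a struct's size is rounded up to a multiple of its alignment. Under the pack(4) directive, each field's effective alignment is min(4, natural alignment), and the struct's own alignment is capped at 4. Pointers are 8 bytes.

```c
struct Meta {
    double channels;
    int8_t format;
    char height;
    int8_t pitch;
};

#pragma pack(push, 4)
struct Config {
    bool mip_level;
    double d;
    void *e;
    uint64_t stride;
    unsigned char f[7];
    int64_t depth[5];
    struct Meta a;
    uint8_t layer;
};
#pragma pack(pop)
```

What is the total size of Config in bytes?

Meta: channels at 0 (size 8, align 8) → ends 8; format at 8 (size 1, align 1) → ends 9; height at 9 (size 1, align 1) → ends 10; pitch at 10 (size 1, align 1) → ends 11; tail pad 5 to reach multiple of 8; total 16 bytes, alignment 8
mip_level at 0 (size 1, align 1) → ends 1
pad 3 to align 4 for d
d at 4 (size 8, align 4) → ends 12
e at 12 (size 8, align 4) → ends 20
stride at 20 (size 8, align 4) → ends 28
f at 28 (size 7, align 1) → ends 35
pad 1 to align 4 for depth
depth at 36 (size 40, align 4) → ends 76
a at 76 (size 16, align 4) → ends 92
layer at 92 (size 1, align 1) → ends 93
tail pad 3 to reach multiple of 4
total 96 bytes, alignment 4

96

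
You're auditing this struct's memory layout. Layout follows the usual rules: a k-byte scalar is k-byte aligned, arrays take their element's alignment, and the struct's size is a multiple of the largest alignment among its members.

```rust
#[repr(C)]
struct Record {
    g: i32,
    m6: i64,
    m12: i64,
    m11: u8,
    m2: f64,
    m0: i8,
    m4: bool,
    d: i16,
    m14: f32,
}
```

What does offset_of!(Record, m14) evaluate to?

44

g at 0 (size 4, align 4) → ends 4
pad 4 to align 8 for m6
m6 at 8 (size 8, align 8) → ends 16
m12 at 16 (size 8, align 8) → ends 24
m11 at 24 (size 1, align 1) → ends 25
pad 7 to align 8 for m2
m2 at 32 (size 8, align 8) → ends 40
m0 at 40 (size 1, align 1) → ends 41
m4 at 41 (size 1, align 1) → ends 42
d at 42 (size 2, align 2) → ends 44
m14 at 44 (size 4, align 4) → ends 48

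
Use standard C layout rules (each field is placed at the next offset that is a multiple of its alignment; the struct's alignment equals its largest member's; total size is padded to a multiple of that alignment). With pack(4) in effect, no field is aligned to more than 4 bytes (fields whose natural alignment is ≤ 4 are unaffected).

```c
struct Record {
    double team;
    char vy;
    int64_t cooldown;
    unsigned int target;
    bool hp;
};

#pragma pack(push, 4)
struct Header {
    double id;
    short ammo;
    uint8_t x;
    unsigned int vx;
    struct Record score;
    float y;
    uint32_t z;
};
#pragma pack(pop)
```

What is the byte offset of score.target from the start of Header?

Record: team at 0 (size 8, align 8) → ends 8; vy at 8 (size 1, align 1) → ends 9; pad 7 to align 8 for cooldown; cooldown at 16 (size 8, align 8) → ends 24; target at 24 (size 4, align 4) → ends 28; hp at 28 (size 1, align 1) → ends 29; tail pad 3 to reach multiple of 8; total 32 bytes, alignment 8
id at 0 (size 8, align 4) → ends 8
ammo at 8 (size 2, align 2) → ends 10
x at 10 (size 1, align 1) → ends 11
pad 1 to align 4 for vx
vx at 12 (size 4, align 4) → ends 16
score at 16 (size 32, align 4) → ends 48
within Record: target at 24
16 + 24 = 40

40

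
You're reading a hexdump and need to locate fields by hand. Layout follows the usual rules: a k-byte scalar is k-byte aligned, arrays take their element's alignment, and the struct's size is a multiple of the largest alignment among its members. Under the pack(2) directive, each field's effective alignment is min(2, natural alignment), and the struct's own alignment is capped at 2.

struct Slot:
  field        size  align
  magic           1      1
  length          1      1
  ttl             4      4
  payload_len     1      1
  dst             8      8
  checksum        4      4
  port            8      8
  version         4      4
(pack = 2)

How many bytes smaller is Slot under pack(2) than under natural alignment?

natural layout:
  magic at 0 (size 1, align 1) → ends 1
  length at 1 (size 1, align 1) → ends 2
  pad 2 to align 4 for ttl
  ttl at 4 (size 4, align 4) → ends 8
  payload_len at 8 (size 1, align 1) → ends 9
  pad 7 to align 8 for dst
  dst at 16 (size 8, align 8) → ends 24
  checksum at 24 (size 4, align 4) → ends 28
  pad 4 to align 8 for port
  port at 32 (size 8, align 8) → ends 40
  version at 40 (size 4, align 4) → ends 44
  tail pad 4 to reach multiple of 8
  total 48 bytes, alignment 8
packed(2) layout:
  magic at 0 (size 1, align 1) → ends 1
  length at 1 (size 1, align 1) → ends 2
  ttl at 2 (size 4, align 2) → ends 6
  payload_len at 6 (size 1, align 1) → ends 7
  pad 1 to align 2 for dst
  dst at 8 (size 8, align 2) → ends 16
  checksum at 16 (size 4, align 2) → ends 20
  port at 20 (size 8, align 2) → ends 28
  version at 28 (size 4, align 2) → ends 32
  total 32 bytes, alignment 2
48 − 32 = 16

16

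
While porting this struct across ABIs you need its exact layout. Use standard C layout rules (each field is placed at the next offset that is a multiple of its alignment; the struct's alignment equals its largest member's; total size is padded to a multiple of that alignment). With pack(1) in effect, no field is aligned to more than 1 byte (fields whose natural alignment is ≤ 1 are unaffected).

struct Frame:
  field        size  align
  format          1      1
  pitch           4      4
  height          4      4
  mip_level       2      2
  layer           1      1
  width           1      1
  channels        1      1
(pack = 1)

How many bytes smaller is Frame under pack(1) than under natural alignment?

6

natural layout:
  0..1  format  (1B, 1-aligned)
  1..4  -- padding (3B)
  4..8  pitch  (4B, 4-aligned)
  8..12  height  (4B, 4-aligned)
  12..14  mip_level  (2B, 2-aligned)
  14..15  layer  (1B, 1-aligned)
  15..16  width  (1B, 1-aligned)
  16..17  channels  (1B, 1-aligned)
  17..20  -- tail padding (3B)
  sizeof = 20, alignof = 4
packed(1) layout:
  0..1  format  (1B, 1-aligned)
  1..5  pitch  (4B, 1-aligned)
  5..9  height  (4B, 1-aligned)
  9..11  mip_level  (2B, 1-aligned)
  11..12  layer  (1B, 1-aligned)
  12..13  width  (1B, 1-aligned)
  13..14  channels  (1B, 1-aligned)
  sizeof = 14, alignof = 1
20 − 14 = 6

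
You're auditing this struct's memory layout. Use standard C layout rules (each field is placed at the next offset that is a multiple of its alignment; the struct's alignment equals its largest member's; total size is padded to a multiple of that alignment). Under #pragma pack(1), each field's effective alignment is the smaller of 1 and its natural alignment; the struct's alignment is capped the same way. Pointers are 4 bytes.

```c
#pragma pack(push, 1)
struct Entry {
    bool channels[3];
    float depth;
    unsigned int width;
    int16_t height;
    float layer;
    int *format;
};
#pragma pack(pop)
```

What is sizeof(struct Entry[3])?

63

channels at 0 (size 3, align 1) → ends 3
depth at 3 (size 4, align 1) → ends 7
width at 7 (size 4, align 1) → ends 11
height at 11 (size 2, align 1) → ends 13
layer at 13 (size 4, align 1) → ends 17
format at 17 (size 4, align 1) → ends 21
total 21 bytes, alignment 1
array of 3: 3 × 21 = 63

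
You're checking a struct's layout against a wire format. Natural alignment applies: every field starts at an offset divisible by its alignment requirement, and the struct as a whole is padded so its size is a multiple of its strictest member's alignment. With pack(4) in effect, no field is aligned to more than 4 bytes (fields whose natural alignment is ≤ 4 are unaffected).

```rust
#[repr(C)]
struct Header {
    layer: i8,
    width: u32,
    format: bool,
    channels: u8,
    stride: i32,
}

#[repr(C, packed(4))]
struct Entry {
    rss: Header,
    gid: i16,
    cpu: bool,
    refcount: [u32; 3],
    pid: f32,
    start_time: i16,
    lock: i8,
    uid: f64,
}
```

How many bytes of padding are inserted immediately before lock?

Header: 0..1  layer  (1B, 1-aligned); 1..4  -- padding (3B); 4..8  width  (4B, 4-aligned); 8..9  format  (1B, 1-aligned); 9..10  channels  (1B, 1-aligned); 10..12  -- padding (2B); 12..16  stride  (4B, 4-aligned); sizeof = 16, alignof = 4
0..16  rss  (16B, 4-aligned)
16..18  gid  (2B, 2-aligned)
18..19  cpu  (1B, 1-aligned)
19..20  -- padding (1B)
20..32  refcount  (12B, 4-aligned)
32..36  pid  (4B, 4-aligned)
36..38  start_time  (2B, 2-aligned)
38..39  lock  (1B, 1-aligned)

0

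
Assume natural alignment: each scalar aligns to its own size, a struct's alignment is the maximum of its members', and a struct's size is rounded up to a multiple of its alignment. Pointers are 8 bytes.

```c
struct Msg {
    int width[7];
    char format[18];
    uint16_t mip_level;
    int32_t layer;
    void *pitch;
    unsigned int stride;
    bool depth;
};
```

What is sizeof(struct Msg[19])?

0..28  width  (28B, 4-aligned)
28..46  format  (18B, 1-aligned)
46..48  mip_level  (2B, 2-aligned)
48..52  layer  (4B, 4-aligned)
52..56  -- padding (4B)
56..64  pitch  (8B, 8-aligned)
64..68  stride  (4B, 4-aligned)
68..69  depth  (1B, 1-aligned)
69..72  -- tail padding (3B)
sizeof = 72, alignof = 8
array of 19: 19 × 72 = 1368

1368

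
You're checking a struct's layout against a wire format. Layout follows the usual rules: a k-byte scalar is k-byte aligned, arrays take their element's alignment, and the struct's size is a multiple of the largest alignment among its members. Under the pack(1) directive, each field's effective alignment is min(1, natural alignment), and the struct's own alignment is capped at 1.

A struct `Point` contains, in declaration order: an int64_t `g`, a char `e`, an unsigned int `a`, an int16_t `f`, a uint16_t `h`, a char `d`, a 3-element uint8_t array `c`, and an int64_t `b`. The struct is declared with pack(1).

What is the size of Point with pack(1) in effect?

g at 0 (size 8, align 1) → ends 8
e at 8 (size 1, align 1) → ends 9
a at 9 (size 4, align 1) → ends 13
f at 13 (size 2, align 1) → ends 15
h at 15 (size 2, align 1) → ends 17
d at 17 (size 1, align 1) → ends 18
c at 18 (size 3, align 1) → ends 21
b at 21 (size 8, align 1) → ends 29
total 29 bytes, alignment 1

29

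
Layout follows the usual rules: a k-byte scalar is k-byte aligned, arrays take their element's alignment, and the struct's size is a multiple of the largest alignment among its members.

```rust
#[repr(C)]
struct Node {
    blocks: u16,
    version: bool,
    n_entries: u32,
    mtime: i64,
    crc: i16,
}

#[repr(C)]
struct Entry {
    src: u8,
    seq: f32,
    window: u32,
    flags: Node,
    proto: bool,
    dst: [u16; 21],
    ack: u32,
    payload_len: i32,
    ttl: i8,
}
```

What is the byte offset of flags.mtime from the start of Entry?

24

Node: @0: blocks [2B, align 2] → 2; @2: version [1B, align 1] → 3; +1 pad (align 4); @4: n_entries [4B, align 4] → 8; @8: mtime [8B, align 8] → 16; @16: crc [2B, align 2] → 18; +6 tail pad (align 8); size 24, align 8
@0: src [1B, align 1] → 1
+3 pad (align 4)
@4: seq [4B, align 4] → 8
@8: window [4B, align 4] → 12
+4 pad (align 8)
@16: flags [24B, align 8] → 40
within Node: mtime at 8
16 + 8 = 24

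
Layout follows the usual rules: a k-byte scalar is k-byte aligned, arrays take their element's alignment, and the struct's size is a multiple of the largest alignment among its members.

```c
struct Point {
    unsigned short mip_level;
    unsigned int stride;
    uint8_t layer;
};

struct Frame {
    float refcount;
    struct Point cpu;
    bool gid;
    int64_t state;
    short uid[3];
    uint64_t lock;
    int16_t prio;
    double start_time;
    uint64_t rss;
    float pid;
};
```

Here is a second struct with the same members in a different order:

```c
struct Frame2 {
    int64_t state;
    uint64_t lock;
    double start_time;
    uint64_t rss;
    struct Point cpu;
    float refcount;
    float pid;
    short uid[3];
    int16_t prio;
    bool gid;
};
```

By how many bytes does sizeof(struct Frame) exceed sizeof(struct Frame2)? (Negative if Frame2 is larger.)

Point: 0..2  mip_level  (2B, 2-aligned); 2..4  -- padding (2B); 4..8  stride  (4B, 4-aligned); 8..9  layer  (1B, 1-aligned); 9..12  -- tail padding (3B); sizeof = 12, alignof = 4
0..4  refcount  (4B, 4-aligned)
4..16  cpu  (12B, 4-aligned)
16..17  gid  (1B, 1-aligned)
17..24  -- padding (7B)
24..32  state  (8B, 8-aligned)
32..38  uid  (6B, 2-aligned)
38..40  -- padding (2B)
40..48  lock  (8B, 8-aligned)
48..50  prio  (2B, 2-aligned)
50..56  -- padding (6B)
56..64  start_time  (8B, 8-aligned)
64..72  rss  (8B, 8-aligned)
72..76  pid  (4B, 4-aligned)
76..80  -- tail padding (4B)
sizeof = 80, alignof = 8
— Frame2 —
0..8  state  (8B, 8-aligned)
8..16  lock  (8B, 8-aligned)
16..24  start_time  (8B, 8-aligned)
24..32  rss  (8B, 8-aligned)
32..44  cpu  (12B, 4-aligned)
44..48  refcount  (4B, 4-aligned)
48..52  pid  (4B, 4-aligned)
52..58  uid  (6B, 2-aligned)
58..60  prio  (2B, 2-aligned)
60..61  gid  (1B, 1-aligned)
61..64  -- tail padding (3B)
sizeof = 64, alignof = 8
80 − 64 = 16

16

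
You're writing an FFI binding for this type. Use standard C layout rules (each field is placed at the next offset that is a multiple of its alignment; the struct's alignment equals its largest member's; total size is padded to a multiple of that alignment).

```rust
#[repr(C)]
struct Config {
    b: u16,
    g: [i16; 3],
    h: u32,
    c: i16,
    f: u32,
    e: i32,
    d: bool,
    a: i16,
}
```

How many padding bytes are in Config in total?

0..2  b  (2B, 2-aligned)
2..8  g  (6B, 2-aligned)
8..12  h  (4B, 4-aligned)
12..14  c  (2B, 2-aligned)
14..16  -- padding (2B)
16..20  f  (4B, 4-aligned)
20..24  e  (4B, 4-aligned)
24..25  d  (1B, 1-aligned)
25..26  -- padding (1B)
26..28  a  (2B, 2-aligned)
sizeof = 28, alignof = 4
data bytes 25, size 28 → padding 3

3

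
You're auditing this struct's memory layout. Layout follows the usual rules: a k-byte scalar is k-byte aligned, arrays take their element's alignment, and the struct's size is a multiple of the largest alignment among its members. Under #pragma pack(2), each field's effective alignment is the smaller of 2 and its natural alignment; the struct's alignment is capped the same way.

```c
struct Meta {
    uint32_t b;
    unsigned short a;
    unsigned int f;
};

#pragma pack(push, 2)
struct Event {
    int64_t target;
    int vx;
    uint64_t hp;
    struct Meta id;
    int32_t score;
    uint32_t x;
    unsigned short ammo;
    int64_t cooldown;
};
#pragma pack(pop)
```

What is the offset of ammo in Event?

Meta: b at 0 (size 4, align 4) → ends 4; a at 4 (size 2, align 2) → ends 6; pad 2 to align 4 for f; f at 8 (size 4, align 4) → ends 12; total 12 bytes, alignment 4
target at 0 (size 8, align 2) → ends 8
vx at 8 (size 4, align 2) → ends 12
hp at 12 (size 8, align 2) → ends 20
id at 20 (size 12, align 2) → ends 32
score at 32 (size 4, align 2) → ends 36
x at 36 (size 4, align 2) → ends 40
ammo at 40 (size 2, align 2) → ends 42

40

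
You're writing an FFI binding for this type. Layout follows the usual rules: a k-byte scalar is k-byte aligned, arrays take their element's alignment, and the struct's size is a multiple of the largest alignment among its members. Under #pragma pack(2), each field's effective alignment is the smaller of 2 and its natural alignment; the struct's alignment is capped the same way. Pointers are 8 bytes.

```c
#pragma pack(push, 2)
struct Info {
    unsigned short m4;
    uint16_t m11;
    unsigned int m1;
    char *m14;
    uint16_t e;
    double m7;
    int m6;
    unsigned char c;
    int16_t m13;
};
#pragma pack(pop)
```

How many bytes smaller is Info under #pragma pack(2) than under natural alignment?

natural layout:
  @0: m4 [2B, align 2] → 2
  @2: m11 [2B, align 2] → 4
  @4: m1 [4B, align 4] → 8
  @8: m14 [8B, align 8] → 16
  @16: e [2B, align 2] → 18
  +6 pad (align 8)
  @24: m7 [8B, align 8] → 32
  @32: m6 [4B, align 4] → 36
  @36: c [1B, align 1] → 37
  +1 pad (align 2)
  @38: m13 [2B, align 2] → 40
  size 40, align 8
packed(2) layout:
  @0: m4 [2B, align 2] → 2
  @2: m11 [2B, align 2] → 4
  @4: m1 [4B, align 2] → 8
  @8: m14 [8B, align 2] → 16
  @16: e [2B, align 2] → 18
  @18: m7 [8B, align 2] → 26
  @26: m6 [4B, align 2] → 30
  @30: c [1B, align 1] → 31
  +1 pad (align 2)
  @32: m13 [2B, align 2] → 34
  size 34, align 2
40 − 34 = 6

6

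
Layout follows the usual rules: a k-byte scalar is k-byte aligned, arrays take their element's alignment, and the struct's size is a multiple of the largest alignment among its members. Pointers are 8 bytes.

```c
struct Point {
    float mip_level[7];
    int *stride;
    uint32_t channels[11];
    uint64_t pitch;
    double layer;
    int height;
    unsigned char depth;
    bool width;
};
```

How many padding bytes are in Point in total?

mip_level at 0 (size 28, align 4) → ends 28
pad 4 to align 8 for stride
stride at 32 (size 8, align 8) → ends 40
channels at 40 (size 44, align 4) → ends 84
pad 4 to align 8 for pitch
pitch at 88 (size 8, align 8) → ends 96
layer at 96 (size 8, align 8) → ends 104
height at 104 (size 4, align 4) → ends 108
depth at 108 (size 1, align 1) → ends 109
width at 109 (size 1, align 1) → ends 110
tail pad 2 to reach multiple of 8
total 112 bytes, alignment 8
data bytes 102, size 112 → padding 10

10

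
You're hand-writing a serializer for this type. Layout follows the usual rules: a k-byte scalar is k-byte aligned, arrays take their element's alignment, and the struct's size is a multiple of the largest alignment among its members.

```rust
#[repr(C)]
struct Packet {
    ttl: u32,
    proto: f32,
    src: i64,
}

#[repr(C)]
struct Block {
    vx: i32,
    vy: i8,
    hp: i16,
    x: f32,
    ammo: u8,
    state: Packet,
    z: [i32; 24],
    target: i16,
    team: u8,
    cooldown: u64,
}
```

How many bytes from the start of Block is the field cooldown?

136

Packet: ttl at 0 (size 4, align 4) → ends 4; proto at 4 (size 4, align 4) → ends 8; src at 8 (size 8, align 8) → ends 16; total 16 bytes, alignment 8
vx at 0 (size 4, align 4) → ends 4
vy at 4 (size 1, align 1) → ends 5
pad 1 to align 2 for hp
hp at 6 (size 2, align 2) → ends 8
x at 8 (size 4, align 4) → ends 12
ammo at 12 (size 1, align 1) → ends 13
pad 3 to align 8 for state
state at 16 (size 16, align 8) → ends 32
z at 32 (size 96, align 4) → ends 128
target at 128 (size 2, align 2) → ends 130
team at 130 (size 1, align 1) → ends 131
pad 5 to align 8 for cooldown
cooldown at 136 (size 8, align 8) → ends 144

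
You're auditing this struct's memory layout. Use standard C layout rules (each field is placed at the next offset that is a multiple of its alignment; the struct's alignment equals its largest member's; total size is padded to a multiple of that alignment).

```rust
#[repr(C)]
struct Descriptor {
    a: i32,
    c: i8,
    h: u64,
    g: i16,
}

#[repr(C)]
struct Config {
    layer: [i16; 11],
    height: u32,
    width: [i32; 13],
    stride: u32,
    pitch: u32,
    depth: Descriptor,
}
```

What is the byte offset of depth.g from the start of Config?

104

Descriptor: a at 0 (size 4, align 4) → ends 4; c at 4 (size 1, align 1) → ends 5; pad 3 to align 8 for h; h at 8 (size 8, align 8) → ends 16; g at 16 (size 2, align 2) → ends 18; tail pad 6 to reach multiple of 8; total 24 bytes, alignment 8
layer at 0 (size 22, align 2) → ends 22
pad 2 to align 4 for height
height at 24 (size 4, align 4) → ends 28
width at 28 (size 52, align 4) → ends 80
stride at 80 (size 4, align 4) → ends 84
pitch at 84 (size 4, align 4) → ends 88
depth at 88 (size 24, align 8) → ends 112
within Descriptor: g at 16
88 + 16 = 104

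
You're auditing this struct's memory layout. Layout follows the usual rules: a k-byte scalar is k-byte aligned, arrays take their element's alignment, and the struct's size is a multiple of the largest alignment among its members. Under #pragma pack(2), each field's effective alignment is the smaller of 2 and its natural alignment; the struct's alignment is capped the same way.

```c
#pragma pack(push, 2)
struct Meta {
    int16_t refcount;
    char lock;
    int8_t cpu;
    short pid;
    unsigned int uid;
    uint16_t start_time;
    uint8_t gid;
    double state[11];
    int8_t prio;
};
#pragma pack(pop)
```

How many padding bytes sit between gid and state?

1

@0: refcount [2B, align 2] → 2
@2: lock [1B, align 1] → 3
@3: cpu [1B, align 1] → 4
@4: pid [2B, align 2] → 6
@6: uid [4B, align 2] → 10
@10: start_time [2B, align 2] → 12
@12: gid [1B, align 1] → 13
+1 pad (align 2)
@14: state [88B, align 2] → 102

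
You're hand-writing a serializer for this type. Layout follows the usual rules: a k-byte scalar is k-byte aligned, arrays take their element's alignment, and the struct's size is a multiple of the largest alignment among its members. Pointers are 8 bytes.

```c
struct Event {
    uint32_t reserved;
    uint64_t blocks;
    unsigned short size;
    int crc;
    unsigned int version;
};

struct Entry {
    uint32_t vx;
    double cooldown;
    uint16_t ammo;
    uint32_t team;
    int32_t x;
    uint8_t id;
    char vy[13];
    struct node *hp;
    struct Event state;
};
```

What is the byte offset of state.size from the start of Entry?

72

Event: @0: reserved [4B, align 4] → 4; +4 pad (align 8); @8: blocks [8B, align 8] → 16; @16: size [2B, align 2] → 18; +2 pad (align 4); @20: crc [4B, align 4] → 24; @24: version [4B, align 4] → 28; +4 tail pad (align 8); size 32, align 8
@0: vx [4B, align 4] → 4
+4 pad (align 8)
@8: cooldown [8B, align 8] → 16
@16: ammo [2B, align 2] → 18
+2 pad (align 4)
@20: team [4B, align 4] → 24
@24: x [4B, align 4] → 28
@28: id [1B, align 1] → 29
@29: vy [13B, align 1] → 42
+6 pad (align 8)
@48: hp [8B, align 8] → 56
@56: state [32B, align 8] → 88
within Event: size at 16
56 + 16 = 72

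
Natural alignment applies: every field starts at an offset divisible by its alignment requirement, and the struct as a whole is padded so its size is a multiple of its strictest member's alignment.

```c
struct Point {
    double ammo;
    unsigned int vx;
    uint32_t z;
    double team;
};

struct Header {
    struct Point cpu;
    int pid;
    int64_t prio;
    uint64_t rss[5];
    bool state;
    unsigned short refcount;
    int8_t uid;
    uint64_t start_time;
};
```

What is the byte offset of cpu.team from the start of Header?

16

Point: ammo at 0 (size 8, align 8) → ends 8; vx at 8 (size 4, align 4) → ends 12; z at 12 (size 4, align 4) → ends 16; team at 16 (size 8, align 8) → ends 24; total 24 bytes, alignment 8
cpu at 0 (size 24, align 8) → ends 24
within Point: team at 16
0 + 16 = 16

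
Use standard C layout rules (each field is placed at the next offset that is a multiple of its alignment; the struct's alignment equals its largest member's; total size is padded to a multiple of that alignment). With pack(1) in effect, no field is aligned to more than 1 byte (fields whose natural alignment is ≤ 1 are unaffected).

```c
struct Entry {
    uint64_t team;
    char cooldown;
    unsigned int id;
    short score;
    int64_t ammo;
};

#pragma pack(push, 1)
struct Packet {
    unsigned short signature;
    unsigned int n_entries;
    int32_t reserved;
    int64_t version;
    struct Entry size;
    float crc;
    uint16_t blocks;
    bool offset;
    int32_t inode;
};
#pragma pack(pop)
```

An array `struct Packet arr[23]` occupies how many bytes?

Entry: @0: team [8B, align 8] → 8; @8: cooldown [1B, align 1] → 9; +3 pad (align 4); @12: id [4B, align 4] → 16; @16: score [2B, align 2] → 18; +6 pad (align 8); @24: ammo [8B, align 8] → 32; size 32, align 8
@0: signature [2B, align 1] → 2
@2: n_entries [4B, align 1] → 6
@6: reserved [4B, align 1] → 10
@10: version [8B, align 1] → 18
@18: size [32B, align 1] → 50
@50: crc [4B, align 1] → 54
@54: blocks [2B, align 1] → 56
@56: offset [1B, align 1] → 57
@57: inode [4B, align 1] → 61
size 61, align 1
array of 23: 23 × 61 = 1403

1403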